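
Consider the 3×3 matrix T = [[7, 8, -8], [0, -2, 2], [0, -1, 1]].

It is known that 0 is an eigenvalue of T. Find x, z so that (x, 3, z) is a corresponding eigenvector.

We need (T)v = 0.
T = [[7, 8, -8], [0, -2, 2], [0, -1, 1]].
Row 1: (7)·x + (8)·3 + (-8)·z = 0
Row 2: (0)·x + (-2)·3 + (2)·z = 0
Row 3: (0)·x + (-1)·3 + (1)·z = 0
Solving gives x = 0, z = 3.
Check: T·(0, 3, 3) = (0, 0, 0) = 0·(0, 3, 3).

0, 3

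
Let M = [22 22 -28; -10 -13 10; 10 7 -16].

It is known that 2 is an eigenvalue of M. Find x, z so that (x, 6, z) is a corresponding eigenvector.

-15, -6

We need (M - 2I)v = 0.
M - 2I = [[20, 22, -28], [-10, -15, 10], [10, 7, -18]].
Row 1: (20)·x + (22)·6 + (-28)·z = 0
Row 2: (-10)·x + (-15)·6 + (10)·z = 0
Row 3: (10)·x + (7)·6 + (-18)·z = 0
Solving gives x = -15, z = -6.
Check: M·(-15, 6, -6) = (-30, 12, -12) = 2·(-15, 6, -6).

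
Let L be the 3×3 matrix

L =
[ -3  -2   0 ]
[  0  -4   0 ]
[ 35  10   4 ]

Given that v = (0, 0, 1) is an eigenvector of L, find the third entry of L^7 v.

16384

First find the eigenvalue: Lv = (0, 0, 4) = 4·(0, 0, 1), so λ = 4.
Then L^7 v = λ^7·v = 4^7·(0, 0, 1) = 16384·(0, 0, 1) = (0, 0, 16384).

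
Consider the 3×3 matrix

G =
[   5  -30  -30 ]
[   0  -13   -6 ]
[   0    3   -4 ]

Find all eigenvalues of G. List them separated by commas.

-10, -7, 5

Set up det(rI - G) = 0.
Expanding the 3×3 determinant: p(r) = r^3 + 12r^2 - 15r - 350.
Since p(-7) = 0, r = -7 is a root.
Factor out (r + 7): p(r) = (r + 7)·(r^2 + 5r - 50).
The quadratic factors as (r + 10)·(r - 5).
Eigenvalues: -10, -7, 5.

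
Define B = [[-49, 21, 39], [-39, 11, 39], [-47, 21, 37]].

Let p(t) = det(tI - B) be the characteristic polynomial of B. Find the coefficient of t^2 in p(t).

1

The coefficient of t^2 of det(tI - B) is −trace(B).
trace(B) = (-49) + (11) + (37) = -1, so the coefficient is 1.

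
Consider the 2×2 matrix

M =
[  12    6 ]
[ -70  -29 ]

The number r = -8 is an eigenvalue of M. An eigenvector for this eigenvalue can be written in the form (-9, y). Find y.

30

We need (M + 8I)v = 0.
M + 8I = [[20, 6], [-70, -21]].
Row 1: (20)·-9 + (6)·y = 0
Row 2: (-70)·-9 + (-21)·y = 0
Solving gives y = 30.
Check: M·(-9, 30) = (72, -240) = -8·(-9, 30).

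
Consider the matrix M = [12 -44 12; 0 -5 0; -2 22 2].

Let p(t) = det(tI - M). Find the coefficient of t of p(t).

p(t) = t^3 - 9t^2 - 22t + 240.
The coefficient of t is -22.

-22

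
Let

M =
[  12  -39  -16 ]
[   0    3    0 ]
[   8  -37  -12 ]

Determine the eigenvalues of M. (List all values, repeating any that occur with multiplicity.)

The characteristic polynomial is p(lambda) = det(lambda·I - M).
Expanding the 3×3 determinant: p(lambda) = lambda^3 - 3·lambda^2 - 16·lambda + 48.
Since p(-4) = 0, lambda = -4 is a root.
Factor out (lambda + 4): p(lambda) = (lambda + 4)·(lambda^2 - 7·lambda + 12).
The quadratic factors as (lambda - 3)·(lambda - 4).
Eigenvalues: -4, 3, 4.

-4, 3, 4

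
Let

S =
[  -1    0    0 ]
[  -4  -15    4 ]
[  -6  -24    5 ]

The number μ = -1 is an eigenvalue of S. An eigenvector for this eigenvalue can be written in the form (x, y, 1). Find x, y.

1, 0

We need (S + 1I)v = 0.
S + 1I = [[0, 0, 0], [-4, -14, 4], [-6, -24, 6]].
Row 1: (0)·x + (0)·y + (0)·1 = 0
Row 2: (-4)·x + (-14)·y + (4)·1 = 0
Row 3: (-6)·x + (-24)·y + (6)·1 = 0
Solving gives x = 1, y = 0.
Check: S·(1, 0, 1) = (-1, 0, -1) = -1·(1, 0, 1).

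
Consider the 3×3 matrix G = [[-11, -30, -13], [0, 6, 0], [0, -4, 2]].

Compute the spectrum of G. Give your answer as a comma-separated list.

The characteristic polynomial is p(t) = det(tI - G).
Cofactor expansion gives p(t) = t^3 + 3t^2 - 76t + 132.
Since p(2) = 0, t = 2 is a root.
Factor out (t - 2): p(t) = (t - 2)·(t^2 + 5t - 66).
The quadratic factors as (t + 11)·(t - 6).
Eigenvalues: -11, 2, 6.

-11, 2, 6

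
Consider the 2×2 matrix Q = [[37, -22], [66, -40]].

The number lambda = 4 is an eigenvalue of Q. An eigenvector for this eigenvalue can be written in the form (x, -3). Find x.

We need (Q - 4I)v = 0.
Q - 4I = [[33, -22], [66, -44]].
Row 1: (33)·x + (-22)·-3 = 0
Row 2: (66)·x + (-44)·-3 = 0
Solving gives x = -2.
Check: Q·(-2, -3) = (-8, -12) = 4·(-2, -3).

-2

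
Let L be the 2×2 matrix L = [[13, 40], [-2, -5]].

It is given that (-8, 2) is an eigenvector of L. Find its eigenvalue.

3

Compute Lv: L·(-8, 2) = (-24, 6).
Since Lv = λv, compare component 1: -24 = λ·-8, so λ = 3.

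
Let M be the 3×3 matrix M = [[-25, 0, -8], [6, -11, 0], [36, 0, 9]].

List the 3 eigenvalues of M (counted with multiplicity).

-11, -9, -7

The characteristic polynomial is p(t) = det(tI - M).
Cofactor expansion gives p(t) = t^3 + 27t^2 + 239t + 693.
Try t = -9: p(-9) = 0, so -9 is a root.
Dividing by (t + 9) leaves t^2 + 18t + 77.
The quadratic factors as (t + 11)·(t + 7).
Eigenvalues: -11, -9, -7.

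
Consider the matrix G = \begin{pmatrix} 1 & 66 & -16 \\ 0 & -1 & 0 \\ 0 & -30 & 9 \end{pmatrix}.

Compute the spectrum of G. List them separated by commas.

-1, 1, 9

The characteristic polynomial is p(t) = det(tI - G).
Cofactor expansion gives p(t) = t^3 - 9t^2 - t + 9.
Since p(-1) = 0, t = -1 is a root.
Factor out (t + 1): p(t) = (t + 1)·(t^2 - 10t + 9).
The quadratic factors as (t - 1)·(t - 9).
Eigenvalues: -1, 1, 9.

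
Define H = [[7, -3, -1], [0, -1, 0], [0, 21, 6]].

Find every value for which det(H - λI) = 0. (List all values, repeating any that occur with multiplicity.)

-1, 6, 7

The characteristic polynomial is p(s) = det(sI - H).
Expanding along the first row, p(s) = s^3 - 12s^2 + 29s + 42.
Rational-root test: s = 6 gives p(6) = 0.
Dividing by (s - 6) leaves s^2 - 6s - 7.
The quadratic factors as (s + 1)·(s - 7).
Eigenvalues: -1, 6, 7.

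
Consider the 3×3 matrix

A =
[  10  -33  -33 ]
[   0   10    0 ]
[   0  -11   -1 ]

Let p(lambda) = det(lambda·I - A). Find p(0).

p(0) = det(0·I − A) = det(−A) = (−1)^3·det(A).
det(A) = -100, so p(0) = 100.

100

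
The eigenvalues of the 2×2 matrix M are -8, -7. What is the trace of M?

-15

trace(M) is the sum of the eigenvalues: (-8) + (-7) = -15.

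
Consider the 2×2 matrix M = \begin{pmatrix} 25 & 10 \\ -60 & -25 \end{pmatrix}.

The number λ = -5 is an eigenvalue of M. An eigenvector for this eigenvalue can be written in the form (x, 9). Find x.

We need (M + 5I)v = 0.
M + 5I = [[30, 10], [-60, -20]].
Row 1: (30)·x + (10)·9 = 0
Row 2: (-60)·x + (-20)·9 = 0
Solving gives x = -3.
Check: M·(-3, 9) = (15, -45) = -5·(-3, 9).

-3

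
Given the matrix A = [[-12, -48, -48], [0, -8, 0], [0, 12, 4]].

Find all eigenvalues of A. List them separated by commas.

-12, -8, 4

Set up det(λI - A) = 0.
Expanding the 3×3 determinant: p(λ) = λ^3 + 16λ^2 + 16λ - 384.
Since p(-8) = 0, λ = -8 is a root.
Dividing by (λ + 8) leaves λ^2 + 8λ - 48.
The quadratic factors as (λ + 12)·(λ - 4).
Eigenvalues: -12, -8, 4.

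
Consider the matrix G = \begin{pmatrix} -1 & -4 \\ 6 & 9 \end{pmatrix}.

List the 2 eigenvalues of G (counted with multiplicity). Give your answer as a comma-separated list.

3, 5

det(G - rI) = (-1 - r)(9 - r) - (-4)·(6) = r^2 - 8r + 15.
This factors as (r - 3)·(r - 5) = 0.
Eigenvalues: 3, 5.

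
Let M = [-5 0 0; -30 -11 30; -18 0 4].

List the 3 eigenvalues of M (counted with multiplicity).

-11, -5, 4

Set up det(rI - M) = 0.
Cofactor expansion gives p(r) = r^3 + 12r^2 - 9r - 220.
Since p(4) = 0, r = 4 is a root.
Dividing by (r - 4) leaves r^2 + 16r + 55.
The quadratic factors as (r + 11)·(r + 5).
Eigenvalues: -11, -5, 4.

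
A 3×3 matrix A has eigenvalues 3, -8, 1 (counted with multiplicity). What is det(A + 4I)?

If A has eigenvalues 3, -8, 1, then A + 4I has eigenvalues 7, -4, 5.
det(A + 4I) = (7) · (-4) · (5) = -140.

-140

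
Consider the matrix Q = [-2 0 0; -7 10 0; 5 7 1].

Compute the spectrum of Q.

-2, 1, 10

Q is lower triangular, so its eigenvalues are the diagonal entries.
Diagonal: -2, 10, 1.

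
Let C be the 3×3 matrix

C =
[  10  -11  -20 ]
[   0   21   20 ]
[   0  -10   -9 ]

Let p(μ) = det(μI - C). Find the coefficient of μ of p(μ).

131

p(μ) = μ^3 - 22μ^2 + 131μ - 110.
The coefficient of μ is 131.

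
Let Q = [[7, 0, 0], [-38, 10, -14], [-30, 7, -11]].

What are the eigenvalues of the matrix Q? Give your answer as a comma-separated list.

Set up det(lambda·I - Q) = 0.
Expanding along the first row, p(lambda) = lambda^3 - 6·lambda^2 - 19·lambda + 84.
Rational-root test: lambda = 3 gives p(3) = 0.
Dividing by (lambda - 3) leaves lambda^2 - 3·lambda - 28.
The quadratic factors as (lambda + 4)·(lambda - 7).
Eigenvalues: -4, 3, 7.

-4, 3, 7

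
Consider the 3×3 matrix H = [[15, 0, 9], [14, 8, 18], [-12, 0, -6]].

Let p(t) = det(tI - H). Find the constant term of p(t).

-144

p(t) = t^3 - 17t^2 + 90t - 144.
The constant term is -144.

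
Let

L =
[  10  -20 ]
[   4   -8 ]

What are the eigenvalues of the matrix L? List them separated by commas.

0, 2

det(L - μI) = (10 - μ)(-8 - μ) - (-20)·(4) = μ^2 - 2μ.
This factors as μ·(μ - 2) = 0.
Eigenvalues: 0, 2.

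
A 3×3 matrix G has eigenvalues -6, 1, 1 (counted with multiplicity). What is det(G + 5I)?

If G has eigenvalues -6, 1, 1, then G + 5I has eigenvalues -1, 6, 6.
det(G + 5I) = (-1) · (6) · (6) = -36.

-36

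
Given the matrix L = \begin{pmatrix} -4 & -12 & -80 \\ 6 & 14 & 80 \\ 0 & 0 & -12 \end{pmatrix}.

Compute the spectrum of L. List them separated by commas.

Set up det(μI - L) = 0.
Cofactor expansion gives p(μ) = μ^3 + 2μ^2 - 104μ + 192.
Try μ = 8: p(8) = 0, so 8 is a root.
Factor out (μ - 8): p(μ) = (μ - 8)·(μ^2 + 10μ - 24).
The quadratic factors as (μ + 12)·(μ - 2).
Eigenvalues: -12, 2, 8.

-12, 2, 8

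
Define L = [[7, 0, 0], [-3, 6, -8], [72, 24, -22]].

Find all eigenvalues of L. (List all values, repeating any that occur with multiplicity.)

-10, -6, 7

Set up det(lambda·I - L) = 0.
Expanding the 3×3 determinant: p(lambda) = lambda^3 + 9·lambda^2 - 52·lambda - 420.
Since p(-6) = 0, lambda = -6 is a root.
Factor out (lambda + 6): p(lambda) = (lambda + 6)·(lambda^2 + 3·lambda - 70).
The quadratic factors as (lambda + 10)·(lambda - 7).
Eigenvalues: -10, -6, 7.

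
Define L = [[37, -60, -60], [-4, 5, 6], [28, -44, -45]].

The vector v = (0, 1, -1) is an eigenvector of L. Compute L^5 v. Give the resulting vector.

(0, -1, 1)

First find the eigenvalue: Lv = (0, -1, 1) = -1·(0, 1, -1), so λ = -1.
Then L^5 v = λ^5·v = (-1)^5·(0, 1, -1) = -1·(0, 1, -1) = (0, -1, 1).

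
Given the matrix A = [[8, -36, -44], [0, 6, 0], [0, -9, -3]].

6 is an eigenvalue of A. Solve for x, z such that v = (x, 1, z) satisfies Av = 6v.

-4, -1

We need (A - 6I)v = 0.
A - 6I = [[2, -36, -44], [0, 0, 0], [0, -9, -9]].
Row 1: (2)·x + (-36)·1 + (-44)·z = 0
Row 2: (0)·x + (0)·1 + (0)·z = 0
Row 3: (0)·x + (-9)·1 + (-9)·z = 0
Solving gives x = -4, z = -1.
Check: A·(-4, 1, -1) = (-24, 6, -6) = 6·(-4, 1, -1).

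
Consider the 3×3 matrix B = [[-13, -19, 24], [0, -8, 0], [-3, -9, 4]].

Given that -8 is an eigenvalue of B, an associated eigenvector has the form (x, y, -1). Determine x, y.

We need (B + 8I)v = 0.
B + 8I = [[-5, -19, 24], [0, 0, 0], [-3, -9, 12]].
Row 1: (-5)·x + (-19)·y + (24)·-1 = 0
Row 2: (0)·x + (0)·y + (0)·-1 = 0
Row 3: (-3)·x + (-9)·y + (12)·-1 = 0
Solving gives x = -1, y = -1.
Check: B·(-1, -1, -1) = (8, 8, 8) = -8·(-1, -1, -1).

-1, -1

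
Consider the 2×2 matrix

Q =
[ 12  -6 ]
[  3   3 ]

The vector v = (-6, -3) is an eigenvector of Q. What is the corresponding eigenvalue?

9

Compute Qv: Q·(-6, -3) = (-54, -27).
Since Qv = λv, compare component 1: -54 = λ·-6, so λ = 9.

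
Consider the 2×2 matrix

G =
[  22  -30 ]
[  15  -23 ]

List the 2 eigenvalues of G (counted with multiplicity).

det(G - λI) = (22 - λ)(-23 - λ) - (-30)·(15) = λ^2 + λ - 56.
This factors as (λ + 8)·(λ - 7) = 0.
Eigenvalues: -8, 7.

-8, 7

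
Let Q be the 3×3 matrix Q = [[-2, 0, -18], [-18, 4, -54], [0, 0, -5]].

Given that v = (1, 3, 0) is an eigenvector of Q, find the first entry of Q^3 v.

-8

First find the eigenvalue: Qv = (-2, -6, 0) = -2·(1, 3, 0), so λ = -2.
Then Q^3 v = λ^3·v = (-2)^3·(1, 3, 0) = -8·(1, 3, 0) = (-8, -24, 0).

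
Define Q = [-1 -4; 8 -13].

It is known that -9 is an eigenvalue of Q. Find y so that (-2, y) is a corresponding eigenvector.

-4

We need (Q + 9I)v = 0.
Q + 9I = [[8, -4], [8, -4]].
Row 1: (8)·-2 + (-4)·y = 0
Row 2: (8)·-2 + (-4)·y = 0
Solving gives y = -4.
Check: Q·(-2, -4) = (18, 36) = -9·(-2, -4).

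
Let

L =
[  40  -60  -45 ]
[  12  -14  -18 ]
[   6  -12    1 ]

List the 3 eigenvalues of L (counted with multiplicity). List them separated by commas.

Set up det(tI - L) = 0.
Cofactor expansion gives p(t) = t^3 - 27t^2 + 240t - 700.
Since p(7) = 0, t = 7 is a root.
Dividing by (t - 7) leaves t^2 - 20t + 100.
The quadratic factor is (t - 10)^2.
Eigenvalues: 7, 10, 10.

7, 10, 10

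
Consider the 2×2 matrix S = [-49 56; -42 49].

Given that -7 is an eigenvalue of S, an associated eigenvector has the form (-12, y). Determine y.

-9

We need (S + 7I)v = 0.
S + 7I = [[-42, 56], [-42, 56]].
Row 1: (-42)·-12 + (56)·y = 0
Row 2: (-42)·-12 + (56)·y = 0
Solving gives y = -9.
Check: S·(-12, -9) = (84, 63) = -7·(-12, -9).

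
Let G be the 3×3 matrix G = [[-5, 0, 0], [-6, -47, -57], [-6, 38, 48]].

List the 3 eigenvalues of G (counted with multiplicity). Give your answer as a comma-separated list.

Set up det(λI - G) = 0.
Expanding along the first row, p(λ) = λ^3 + 4λ^2 - 95λ - 450.
Since p(-5) = 0, λ = -5 is a root.
Dividing by (λ + 5) leaves λ^2 - λ - 90.
The quadratic factors as (λ + 9)·(λ - 10).
Eigenvalues: -9, -5, 10.

-9, -5, 10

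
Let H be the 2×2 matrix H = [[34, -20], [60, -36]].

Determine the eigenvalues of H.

det(H - rI) = (34 - r)(-36 - r) - (-20)·(60) = r^2 + 2r - 24.
This factors as (r + 6)·(r - 4) = 0.
Eigenvalues: -6, 4.

-6, 4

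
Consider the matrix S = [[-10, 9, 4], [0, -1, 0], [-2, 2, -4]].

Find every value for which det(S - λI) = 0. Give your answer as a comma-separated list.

-8, -6, -1

Set up det(tI - S) = 0.
Expanding the 3×3 determinant: p(t) = t^3 + 15t^2 + 62t + 48.
Since p(-1) = 0, t = -1 is a root.
Dividing by (t + 1) leaves t^2 + 14t + 48.
The quadratic factors as (t + 8)·(t + 6).
Eigenvalues: -8, -6, -1.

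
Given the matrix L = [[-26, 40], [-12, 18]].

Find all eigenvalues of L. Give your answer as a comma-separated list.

det(L - λI) = (-26 - λ)(18 - λ) - (40)·(-12) = λ^2 + 8λ + 12.
This factors as (λ + 6)·(λ + 2) = 0.
Eigenvalues: -6, -2.

-6, -2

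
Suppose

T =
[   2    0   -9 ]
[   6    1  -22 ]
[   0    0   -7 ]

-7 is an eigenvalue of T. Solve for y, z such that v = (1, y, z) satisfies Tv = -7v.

We need (T + 7I)v = 0.
T + 7I = [[9, 0, -9], [6, 8, -22], [0, 0, 0]].
Row 1: (9)·1 + (0)·y + (-9)·z = 0
Row 2: (6)·1 + (8)·y + (-22)·z = 0
Row 3: (0)·1 + (0)·y + (0)·z = 0
Solving gives y = 2, z = 1.
Check: T·(1, 2, 1) = (-7, -14, -7) = -7·(1, 2, 1).

2, 1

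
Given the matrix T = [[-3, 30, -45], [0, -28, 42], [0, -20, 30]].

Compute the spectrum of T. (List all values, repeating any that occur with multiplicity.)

-3, 0, 2

Compute the characteristic polynomial p(r) = det(rI - T).
Expanding the 3×3 determinant: p(r) = r^3 + r^2 - 6r.
Rational-root test: r = 0 gives p(0) = 0.
Factor out r: p(r) = r·(r^2 + r - 6).
The quadratic factors as (r + 3)·(r - 2).
Eigenvalues: -3, 0, 2.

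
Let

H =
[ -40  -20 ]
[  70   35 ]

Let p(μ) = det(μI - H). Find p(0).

0

p(0) = det(0·I − H) = det(−H) = (−1)^2·det(H).
det(H) = 0, so p(0) = 0.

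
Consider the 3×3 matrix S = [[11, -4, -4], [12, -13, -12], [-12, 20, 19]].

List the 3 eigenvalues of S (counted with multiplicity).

-1, 7, 11

Compute the characteristic polynomial p(λ) = det(λI - S).
Cofactor expansion gives p(λ) = λ^3 - 17λ^2 + 59λ + 77.
Since p(-1) = 0, λ = -1 is a root.
Dividing by (λ + 1) leaves λ^2 - 18λ + 77.
The quadratic factors as (λ - 7)·(λ - 11).
Eigenvalues: -1, 7, 11.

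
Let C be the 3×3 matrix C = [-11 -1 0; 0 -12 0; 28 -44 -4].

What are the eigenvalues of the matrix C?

Set up det(λI - C) = 0.
Cofactor expansion gives p(λ) = λ^3 + 27λ^2 + 224λ + 528.
Try λ = -11: p(-11) = 0, so -11 is a root.
Factor out (λ + 11): p(λ) = (λ + 11)·(λ^2 + 16λ + 48).
The quadratic factors as (λ + 12)·(λ + 4).
Eigenvalues: -12, -11, -4.

-12, -11, -4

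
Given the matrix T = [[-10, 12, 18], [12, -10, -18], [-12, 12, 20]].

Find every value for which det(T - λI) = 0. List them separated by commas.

-4, 2, 2

Compute the characteristic polynomial p(λ) = det(λI - T).
Cofactor expansion gives p(λ) = λ^3 - 12λ + 16.
Try λ = 2: p(2) = 0, so 2 is a root.
Factor out (λ - 2): p(λ) = (λ - 2)·(λ^2 + 2λ - 8).
The quadratic factors as (λ + 4)·(λ - 2).
Eigenvalues: -4, 2, 2.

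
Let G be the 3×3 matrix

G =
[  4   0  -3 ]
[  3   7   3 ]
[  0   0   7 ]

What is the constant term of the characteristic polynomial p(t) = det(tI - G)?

p(0) = det(0·I − G) = det(−G) = (−1)^3·det(G).
det(G) = 196, so p(0) = -196.

-196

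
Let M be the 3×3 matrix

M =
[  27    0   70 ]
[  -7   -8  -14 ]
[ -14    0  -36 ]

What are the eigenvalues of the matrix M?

-8, -8, -1

The characteristic polynomial is p(t) = det(tI - M).
Expanding the 3×3 determinant: p(t) = t^3 + 17t^2 + 80t + 64.
Since p(-1) = 0, t = -1 is a root.
Factor out (t + 1): p(t) = (t + 1)·(t^2 + 16t + 64).
The quadratic factor is (t + 8)^2.
Eigenvalues: -8, -8, -1.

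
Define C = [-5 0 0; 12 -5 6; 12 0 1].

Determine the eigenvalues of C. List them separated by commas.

Set up det(lambda·I - C) = 0.
Cofactor expansion gives p(lambda) = lambda^3 + 9·lambda^2 + 15·lambda - 25.
Since p(-5) = 0, lambda = -5 is a root.
Factor out (lambda + 5): p(lambda) = (lambda + 5)·(lambda^2 + 4·lambda - 5).
The quadratic factors as (lambda + 5)·(lambda - 1).
Eigenvalues: -5, -5, 1.

-5, -5, 1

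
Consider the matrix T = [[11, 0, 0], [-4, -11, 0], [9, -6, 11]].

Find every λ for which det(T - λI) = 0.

T is lower triangular, so its eigenvalues are the diagonal entries.
Diagonal: 11, -11, 11.

-11, 11, 11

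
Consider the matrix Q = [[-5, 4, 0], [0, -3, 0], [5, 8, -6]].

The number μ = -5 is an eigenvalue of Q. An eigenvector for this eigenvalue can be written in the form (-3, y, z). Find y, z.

0, -15

We need (Q + 5I)v = 0.
Q + 5I = [[0, 4, 0], [0, 2, 0], [5, 8, -1]].
Row 1: (0)·-3 + (4)·y + (0)·z = 0
Row 2: (0)·-3 + (2)·y + (0)·z = 0
Row 3: (5)·-3 + (8)·y + (-1)·z = 0
Solving gives y = 0, z = -15.
Check: Q·(-3, 0, -15) = (15, 0, 75) = -5·(-3, 0, -15).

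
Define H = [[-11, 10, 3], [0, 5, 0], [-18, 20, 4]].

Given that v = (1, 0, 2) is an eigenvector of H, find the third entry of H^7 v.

First find the eigenvalue: Hv = (-5, 0, -10) = -5·(1, 0, 2), so λ = -5.
Then H^7 v = λ^7·v = (-5)^7·(1, 0, 2) = -78125·(1, 0, 2) = (-78125, 0, -156250).

-156250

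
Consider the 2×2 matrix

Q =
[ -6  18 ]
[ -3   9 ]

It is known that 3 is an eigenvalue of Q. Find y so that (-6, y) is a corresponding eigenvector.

We need (Q - 3I)v = 0.
Q - 3I = [[-9, 18], [-3, 6]].
Row 1: (-9)·-6 + (18)·y = 0
Row 2: (-3)·-6 + (6)·y = 0
Solving gives y = -3.
Check: Q·(-6, -3) = (-18, -9) = 3·(-6, -3).

-3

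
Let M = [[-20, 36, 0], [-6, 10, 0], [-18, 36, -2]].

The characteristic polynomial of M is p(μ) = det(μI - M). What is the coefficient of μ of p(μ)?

p(μ) = μ^3 + 12μ^2 + 36μ + 32.
The coefficient of μ is 36.

36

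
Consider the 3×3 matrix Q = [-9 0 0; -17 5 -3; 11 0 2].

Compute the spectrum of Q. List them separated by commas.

The characteristic polynomial is p(μ) = det(μI - Q).
Cofactor expansion gives p(μ) = μ^3 + 2μ^2 - 53μ + 90.
Try μ = 2: p(2) = 0, so 2 is a root.
Dividing by (μ - 2) leaves μ^2 + 4μ - 45.
The quadratic factors as (μ + 9)·(μ - 5).
Eigenvalues: -9, 2, 5.

-9, 2, 5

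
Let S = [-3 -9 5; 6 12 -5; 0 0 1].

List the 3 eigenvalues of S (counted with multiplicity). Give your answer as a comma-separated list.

Set up det(lambda·I - S) = 0.
Expanding along the first row, p(lambda) = lambda^3 - 10·lambda^2 + 27·lambda - 18.
Rational-root test: lambda = 1 gives p(1) = 0.
Dividing by (lambda - 1) leaves lambda^2 - 9·lambda + 18.
The quadratic factors as (lambda - 3)·(lambda - 6).
Eigenvalues: 1, 3, 6.

1, 3, 6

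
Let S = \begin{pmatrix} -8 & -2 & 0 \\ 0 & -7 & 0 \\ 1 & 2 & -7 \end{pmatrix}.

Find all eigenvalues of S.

-8, -7, -7

Set up det(rI - S) = 0.
Expanding along the first row, p(r) = r^3 + 22r^2 + 161r + 392.
Rational-root test: r = -7 gives p(-7) = 0.
Factor out (r + 7): p(r) = (r + 7)·(r^2 + 15r + 56).
The quadratic factors as (r + 8)·(r + 7).
Eigenvalues: -8, -7, -7.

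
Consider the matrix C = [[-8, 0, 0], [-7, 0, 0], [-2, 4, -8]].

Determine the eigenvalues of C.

C is lower triangular, so its eigenvalues are the diagonal entries.
Diagonal: -8, 0, -8.

-8, -8, 0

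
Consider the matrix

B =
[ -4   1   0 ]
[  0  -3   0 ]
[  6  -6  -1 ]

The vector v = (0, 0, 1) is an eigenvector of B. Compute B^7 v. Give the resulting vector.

(0, 0, -1)

First find the eigenvalue: Bv = (0, 0, -1) = -1·(0, 0, 1), so λ = -1.
Then B^7 v = λ^7·v = (-1)^7·(0, 0, 1) = -1·(0, 0, 1) = (0, 0, -1).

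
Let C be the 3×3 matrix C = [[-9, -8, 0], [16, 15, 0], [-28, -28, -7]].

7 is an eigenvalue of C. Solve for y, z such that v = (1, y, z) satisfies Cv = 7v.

-2, 2

We need (C - 7I)v = 0.
C - 7I = [[-16, -8, 0], [16, 8, 0], [-28, -28, -14]].
Row 1: (-16)·1 + (-8)·y + (0)·z = 0
Row 2: (16)·1 + (8)·y + (0)·z = 0
Row 3: (-28)·1 + (-28)·y + (-14)·z = 0
Solving gives y = -2, z = 2.
Check: C·(1, -2, 2) = (7, -14, 14) = 7·(1, -2, 2).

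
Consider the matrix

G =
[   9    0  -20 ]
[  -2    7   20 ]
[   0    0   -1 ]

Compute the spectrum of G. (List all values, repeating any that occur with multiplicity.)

-1, 7, 9

Set up det(λI - G) = 0.
Cofactor expansion gives p(λ) = λ^3 - 15λ^2 + 47λ + 63.
Since p(-1) = 0, λ = -1 is a root.
Dividing by (λ + 1) leaves λ^2 - 16λ + 63.
The quadratic factors as (λ - 7)·(λ - 9).
Eigenvalues: -1, 7, 9.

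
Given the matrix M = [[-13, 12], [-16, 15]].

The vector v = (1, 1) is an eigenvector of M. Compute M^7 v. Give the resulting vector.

(-1, -1)

First find the eigenvalue: Mv = (-1, -1) = -1·(1, 1), so λ = -1.
Then M^7 v = λ^7·v = (-1)^7·(1, 1) = -1·(1, 1) = (-1, -1).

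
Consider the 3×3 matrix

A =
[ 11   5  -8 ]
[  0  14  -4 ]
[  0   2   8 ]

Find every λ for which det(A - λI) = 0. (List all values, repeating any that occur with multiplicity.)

Compute the characteristic polynomial p(λ) = det(λI - A).
Expanding the 3×3 determinant: p(λ) = λ^3 - 33λ^2 + 362λ - 1320.
Since p(10) = 0, λ = 10 is a root.
Dividing by (λ - 10) leaves λ^2 - 23λ + 132.
The quadratic factors as (λ - 11)·(λ - 12).
Eigenvalues: 10, 11, 12.

10, 11, 12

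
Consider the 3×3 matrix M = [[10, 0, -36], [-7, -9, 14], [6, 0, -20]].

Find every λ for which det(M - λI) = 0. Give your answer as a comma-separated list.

-9, -8, -2

Set up det(μI - M) = 0.
Expanding the 3×3 determinant: p(μ) = μ^3 + 19μ^2 + 106μ + 144.
Try μ = -8: p(-8) = 0, so -8 is a root.
Factor out (μ + 8): p(μ) = (μ + 8)·(μ^2 + 11μ + 18).
The quadratic factors as (μ + 9)·(μ + 2).
Eigenvalues: -9, -8, -2.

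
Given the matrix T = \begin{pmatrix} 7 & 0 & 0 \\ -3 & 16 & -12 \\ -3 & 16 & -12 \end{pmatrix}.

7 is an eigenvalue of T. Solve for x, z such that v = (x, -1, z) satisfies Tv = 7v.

We need (T - 7I)v = 0.
T - 7I = [[0, 0, 0], [-3, 9, -12], [-3, 16, -19]].
Row 1: (0)·x + (0)·-1 + (0)·z = 0
Row 2: (-3)·x + (9)·-1 + (-12)·z = 0
Row 3: (-3)·x + (16)·-1 + (-19)·z = 0
Solving gives x = 1, z = -1.
Check: T·(1, -1, -1) = (7, -7, -7) = 7·(1, -1, -1).

1, -1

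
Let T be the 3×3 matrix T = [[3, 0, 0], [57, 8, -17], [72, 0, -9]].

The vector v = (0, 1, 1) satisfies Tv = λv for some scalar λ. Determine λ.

Compute Tv: T·(0, 1, 1) = (0, -9, -9).
Since Tv = λv, compare component 2: -9 = λ·1, so λ = -9.

-9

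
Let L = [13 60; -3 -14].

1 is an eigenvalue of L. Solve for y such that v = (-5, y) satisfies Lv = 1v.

1

We need (L - 1I)v = 0.
L - 1I = [[12, 60], [-3, -15]].
Row 1: (12)·-5 + (60)·y = 0
Row 2: (-3)·-5 + (-15)·y = 0
Solving gives y = 1.
Check: L·(-5, 1) = (-5, 1) = 1·(-5, 1).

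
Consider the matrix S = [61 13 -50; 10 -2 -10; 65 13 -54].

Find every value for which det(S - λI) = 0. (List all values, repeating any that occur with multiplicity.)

-4, -2, 11

The characteristic polynomial is p(r) = det(rI - S).
Expanding the 3×3 determinant: p(r) = r^3 - 5r^2 - 58r - 88.
Since p(-2) = 0, r = -2 is a root.
Dividing by (r + 2) leaves r^2 - 7r - 44.
The quadratic factors as (r + 4)·(r - 11).
Eigenvalues: -4, -2, 11.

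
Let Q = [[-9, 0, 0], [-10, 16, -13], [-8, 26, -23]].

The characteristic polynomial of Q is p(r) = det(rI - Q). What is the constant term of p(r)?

p(r) = r^3 + 16r^2 + 33r - 270.
The constant term is -270.

-270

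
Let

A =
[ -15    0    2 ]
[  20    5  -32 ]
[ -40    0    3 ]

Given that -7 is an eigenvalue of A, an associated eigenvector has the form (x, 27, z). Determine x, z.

We need (A + 7I)v = 0.
A + 7I = [[-8, 0, 2], [20, 12, -32], [-40, 0, 10]].
Row 1: (-8)·x + (0)·27 + (2)·z = 0
Row 2: (20)·x + (12)·27 + (-32)·z = 0
Row 3: (-40)·x + (0)·27 + (10)·z = 0
Solving gives x = 3, z = 12.
Check: A·(3, 27, 12) = (-21, -189, -84) = -7·(3, 27, 12).

3, 12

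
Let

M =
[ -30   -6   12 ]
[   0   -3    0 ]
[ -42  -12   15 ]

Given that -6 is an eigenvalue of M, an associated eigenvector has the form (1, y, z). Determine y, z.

0, 2

We need (M + 6I)v = 0.
M + 6I = [[-24, -6, 12], [0, 3, 0], [-42, -12, 21]].
Row 1: (-24)·1 + (-6)·y + (12)·z = 0
Row 2: (0)·1 + (3)·y + (0)·z = 0
Row 3: (-42)·1 + (-12)·y + (21)·z = 0
Solving gives y = 0, z = 2.
Check: M·(1, 0, 2) = (-6, 0, -12) = -6·(1, 0, 2).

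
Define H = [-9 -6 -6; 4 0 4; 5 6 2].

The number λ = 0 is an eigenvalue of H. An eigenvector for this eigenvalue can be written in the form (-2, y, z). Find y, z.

We need (H)v = 0.
H = [[-9, -6, -6], [4, 0, 4], [5, 6, 2]].
Row 1: (-9)·-2 + (-6)·y + (-6)·z = 0
Row 2: (4)·-2 + (0)·y + (4)·z = 0
Row 3: (5)·-2 + (6)·y + (2)·z = 0
Solving gives y = 1, z = 2.
Check: H·(-2, 1, 2) = (0, 0, 0) = 0·(-2, 1, 2).

1, 2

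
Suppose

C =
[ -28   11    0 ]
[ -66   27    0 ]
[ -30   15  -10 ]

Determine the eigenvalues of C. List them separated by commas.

Compute the characteristic polynomial p(λ) = det(λI - C).
Cofactor expansion gives p(λ) = λ^3 + 11λ^2 - 20λ - 300.
Try λ = -6: p(-6) = 0, so -6 is a root.
Factor out (λ + 6): p(λ) = (λ + 6)·(λ^2 + 5λ - 50).
The quadratic factors as (λ + 10)·(λ - 5).
Eigenvalues: -10, -6, 5.

-10, -6, 5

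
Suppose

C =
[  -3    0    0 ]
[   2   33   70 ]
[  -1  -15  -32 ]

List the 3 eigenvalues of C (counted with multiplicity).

Compute the characteristic polynomial p(r) = det(rI - C).
Expanding along the first row, p(r) = r^3 + 2r^2 - 9r - 18.
Rational-root test: r = -2 gives p(-2) = 0.
Dividing by (r + 2) leaves r^2 - 9.
The quadratic factors as (r + 3)·(r - 3).
Eigenvalues: -3, -2, 3.

-3, -2, 3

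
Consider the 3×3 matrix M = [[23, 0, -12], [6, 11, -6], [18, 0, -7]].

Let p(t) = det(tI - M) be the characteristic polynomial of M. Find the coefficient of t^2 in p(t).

The coefficient of t^2 of det(tI - M) is −trace(M).
trace(M) = (23) + (11) + (-7) = 27, so the coefficient is -27.

-27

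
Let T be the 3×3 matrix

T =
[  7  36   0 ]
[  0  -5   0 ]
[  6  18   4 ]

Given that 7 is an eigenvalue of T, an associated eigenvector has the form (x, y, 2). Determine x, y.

We need (T - 7I)v = 0.
T - 7I = [[0, 36, 0], [0, -12, 0], [6, 18, -3]].
Row 1: (0)·x + (36)·y + (0)·2 = 0
Row 2: (0)·x + (-12)·y + (0)·2 = 0
Row 3: (6)·x + (18)·y + (-3)·2 = 0
Solving gives x = 1, y = 0.
Check: T·(1, 0, 2) = (7, 0, 14) = 7·(1, 0, 2).

1, 0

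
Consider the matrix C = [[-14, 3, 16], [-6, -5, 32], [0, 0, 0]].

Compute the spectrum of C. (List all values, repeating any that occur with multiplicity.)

Set up det(lambda·I - C) = 0.
Expanding the 3×3 determinant: p(lambda) = lambda^3 + 19·lambda^2 + 88·lambda.
Rational-root test: lambda = 0 gives p(0) = 0.
Dividing by lambda leaves lambda^2 + 19·lambda + 88.
The quadratic factors as (lambda + 11)·(lambda + 8).
Eigenvalues: -11, -8, 0.

-11, -8, 0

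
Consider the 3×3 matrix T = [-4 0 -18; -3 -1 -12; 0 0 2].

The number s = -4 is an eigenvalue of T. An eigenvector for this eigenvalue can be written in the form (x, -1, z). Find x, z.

We need (T + 4I)v = 0.
T + 4I = [[0, 0, -18], [-3, 3, -12], [0, 0, 6]].
Row 1: (0)·x + (0)·-1 + (-18)·z = 0
Row 2: (-3)·x + (3)·-1 + (-12)·z = 0
Row 3: (0)·x + (0)·-1 + (6)·z = 0
Solving gives x = -1, z = 0.
Check: T·(-1, -1, 0) = (4, 4, 0) = -4·(-1, -1, 0).

-1, 0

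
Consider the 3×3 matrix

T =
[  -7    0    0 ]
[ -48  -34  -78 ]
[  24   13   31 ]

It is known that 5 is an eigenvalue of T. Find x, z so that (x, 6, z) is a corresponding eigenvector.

We need (T - 5I)v = 0.
T - 5I = [[-12, 0, 0], [-48, -39, -78], [24, 13, 26]].
Row 1: (-12)·x + (0)·6 + (0)·z = 0
Row 2: (-48)·x + (-39)·6 + (-78)·z = 0
Row 3: (24)·x + (13)·6 + (26)·z = 0
Solving gives x = 0, z = -3.
Check: T·(0, 6, -3) = (0, 30, -15) = 5·(0, 6, -3).

0, -3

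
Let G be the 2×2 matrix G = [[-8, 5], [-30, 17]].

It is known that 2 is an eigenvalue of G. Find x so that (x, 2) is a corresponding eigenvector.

We need (G - 2I)v = 0.
G - 2I = [[-10, 5], [-30, 15]].
Row 1: (-10)·x + (5)·2 = 0
Row 2: (-30)·x + (15)·2 = 0
Solving gives x = 1.
Check: G·(1, 2) = (2, 4) = 2·(1, 2).

1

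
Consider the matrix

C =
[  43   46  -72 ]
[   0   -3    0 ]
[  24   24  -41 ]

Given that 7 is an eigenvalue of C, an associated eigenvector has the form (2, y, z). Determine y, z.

We need (C - 7I)v = 0.
C - 7I = [[36, 46, -72], [0, -10, 0], [24, 24, -48]].
Row 1: (36)·2 + (46)·y + (-72)·z = 0
Row 2: (0)·2 + (-10)·y + (0)·z = 0
Row 3: (24)·2 + (24)·y + (-48)·z = 0
Solving gives y = 0, z = 1.
Check: C·(2, 0, 1) = (14, 0, 7) = 7·(2, 0, 1).

0, 1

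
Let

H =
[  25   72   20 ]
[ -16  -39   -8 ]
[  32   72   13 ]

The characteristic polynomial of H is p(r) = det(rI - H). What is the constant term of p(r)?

p(r) = r^3 + r^2 - 69r - 189.
The constant term is -189.

-189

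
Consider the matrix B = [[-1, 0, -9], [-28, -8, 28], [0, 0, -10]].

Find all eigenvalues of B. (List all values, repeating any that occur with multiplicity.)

The characteristic polynomial is p(s) = det(sI - B).
Expanding along the first row, p(s) = s^3 + 19s^2 + 98s + 80.
Try s = -1: p(-1) = 0, so -1 is a root.
Factor out (s + 1): p(s) = (s + 1)·(s^2 + 18s + 80).
The quadratic factors as (s + 10)·(s + 8).
Eigenvalues: -10, -8, -1.

-10, -8, -1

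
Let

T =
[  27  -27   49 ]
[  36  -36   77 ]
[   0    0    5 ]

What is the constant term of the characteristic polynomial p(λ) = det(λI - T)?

p(0) = det(0·I − T) = det(−T) = (−1)^3·det(T).
det(T) = 0, so p(0) = 0.

0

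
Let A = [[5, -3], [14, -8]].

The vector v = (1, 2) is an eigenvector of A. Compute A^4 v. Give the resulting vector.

(1, 2)

First find the eigenvalue: Av = (-1, -2) = -1·(1, 2), so λ = -1.
Then A^4 v = λ^4·v = (-1)^4·(1, 2) = 1·(1, 2) = (1, 2).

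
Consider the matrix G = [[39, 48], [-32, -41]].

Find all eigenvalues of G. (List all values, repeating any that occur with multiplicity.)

-9, 7

det(G - μI) = (39 - μ)(-41 - μ) - (48)·(-32) = μ^2 + 2μ - 63.
This factors as (μ + 9)·(μ - 7) = 0.
Eigenvalues: -9, 7.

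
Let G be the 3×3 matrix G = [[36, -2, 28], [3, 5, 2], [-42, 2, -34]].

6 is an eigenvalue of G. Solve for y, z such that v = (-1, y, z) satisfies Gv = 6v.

We need (G - 6I)v = 0.
G - 6I = [[30, -2, 28], [3, -1, 2], [-42, 2, -40]].
Row 1: (30)·-1 + (-2)·y + (28)·z = 0
Row 2: (3)·-1 + (-1)·y + (2)·z = 0
Row 3: (-42)·-1 + (2)·y + (-40)·z = 0
Solving gives y = -1, z = 1.
Check: G·(-1, -1, 1) = (-6, -6, 6) = 6·(-1, -1, 1).

-1, 1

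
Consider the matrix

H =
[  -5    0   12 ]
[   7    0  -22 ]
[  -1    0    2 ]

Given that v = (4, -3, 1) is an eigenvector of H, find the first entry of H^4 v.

First find the eigenvalue: Hv = (-8, 6, -2) = -2·(4, -3, 1), so λ = -2.
Then H^4 v = λ^4·v = (-2)^4·(4, -3, 1) = 16·(4, -3, 1) = (64, -48, 16).

64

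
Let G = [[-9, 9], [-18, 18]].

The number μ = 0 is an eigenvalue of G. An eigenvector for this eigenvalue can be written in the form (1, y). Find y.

1

We need (G)v = 0.
G = [[-9, 9], [-18, 18]].
Row 1: (-9)·1 + (9)·y = 0
Row 2: (-18)·1 + (18)·y = 0
Solving gives y = 1.
Check: G·(1, 1) = (0, 0) = 0·(1, 1).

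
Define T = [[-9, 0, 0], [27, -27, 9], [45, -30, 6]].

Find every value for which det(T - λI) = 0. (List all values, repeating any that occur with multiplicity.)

-12, -9, -9

Compute the characteristic polynomial p(λ) = det(λI - T).
Expanding the 3×3 determinant: p(λ) = λ^3 + 30λ^2 + 297λ + 972.
Since p(-12) = 0, λ = -12 is a root.
Factor out (λ + 12): p(λ) = (λ + 12)·(λ^2 + 18λ + 81).
The quadratic factor is (λ + 9)^2.
Eigenvalues: -12, -9, -9.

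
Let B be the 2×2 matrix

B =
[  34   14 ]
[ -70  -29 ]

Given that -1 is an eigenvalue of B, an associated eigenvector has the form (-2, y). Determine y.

5

We need (B + 1I)v = 0.
B + 1I = [[35, 14], [-70, -28]].
Row 1: (35)·-2 + (14)·y = 0
Row 2: (-70)·-2 + (-28)·y = 0
Solving gives y = 5.
Check: B·(-2, 5) = (2, -5) = -1·(-2, 5).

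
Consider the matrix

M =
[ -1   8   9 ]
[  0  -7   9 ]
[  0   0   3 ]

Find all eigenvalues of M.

-7, -1, 3

M is upper triangular, so its eigenvalues are the diagonal entries.
Diagonal: -1, -7, 3.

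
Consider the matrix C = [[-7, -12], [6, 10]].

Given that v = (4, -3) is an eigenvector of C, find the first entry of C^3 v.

First find the eigenvalue: Cv = (8, -6) = 2·(4, -3), so λ = 2.
Then C^3 v = λ^3·v = 2^3·(4, -3) = 8·(4, -3) = (32, -24).

32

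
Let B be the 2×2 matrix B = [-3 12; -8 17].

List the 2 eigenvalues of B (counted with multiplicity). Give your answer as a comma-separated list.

det(B - lambda·I) = (-3 - lambda)(17 - lambda) - (12)·(-8) = lambda^2 - 14·lambda + 45.
This factors as (lambda - 5)·(lambda - 9) = 0.
Eigenvalues: 5, 9.

5, 9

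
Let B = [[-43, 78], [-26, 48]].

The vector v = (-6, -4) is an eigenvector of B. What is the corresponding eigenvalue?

Compute Bv: B·(-6, -4) = (-54, -36).
Since Bv = λv, compare component 1: -54 = λ·-6, so λ = 9.

9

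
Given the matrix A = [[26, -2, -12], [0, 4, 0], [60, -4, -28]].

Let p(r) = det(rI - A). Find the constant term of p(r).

p(r) = r^3 - 2r^2 - 16r + 32.
The constant term is 32.

32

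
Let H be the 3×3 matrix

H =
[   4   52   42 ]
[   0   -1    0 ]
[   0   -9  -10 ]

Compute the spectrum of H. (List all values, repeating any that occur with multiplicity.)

-10, -1, 4

Compute the characteristic polynomial p(λ) = det(λI - H).
Cofactor expansion gives p(λ) = λ^3 + 7λ^2 - 34λ - 40.
Try λ = -1: p(-1) = 0, so -1 is a root.
Factor out (λ + 1): p(λ) = (λ + 1)·(λ^2 + 6λ - 40).
The quadratic factors as (λ + 10)·(λ - 4).
Eigenvalues: -10, -1, 4.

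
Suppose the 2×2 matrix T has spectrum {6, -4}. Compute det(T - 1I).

-25

If T has eigenvalues 6, -4, then T - 1I has eigenvalues 5, -5.
det(T - 1I) = (5) · (-5) = -25.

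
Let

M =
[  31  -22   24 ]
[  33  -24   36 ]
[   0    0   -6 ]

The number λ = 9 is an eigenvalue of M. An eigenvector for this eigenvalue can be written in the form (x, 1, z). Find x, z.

1, 0

We need (M - 9I)v = 0.
M - 9I = [[22, -22, 24], [33, -33, 36], [0, 0, -15]].
Row 1: (22)·x + (-22)·1 + (24)·z = 0
Row 2: (33)·x + (-33)·1 + (36)·z = 0
Row 3: (0)·x + (0)·1 + (-15)·z = 0
Solving gives x = 1, z = 0.
Check: M·(1, 1, 0) = (9, 9, 0) = 9·(1, 1, 0).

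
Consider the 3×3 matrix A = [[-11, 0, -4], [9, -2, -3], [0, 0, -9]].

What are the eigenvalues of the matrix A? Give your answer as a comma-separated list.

-11, -9, -2

The characteristic polynomial is p(λ) = det(λI - A).
Expanding along the first row, p(λ) = λ^3 + 22λ^2 + 139λ + 198.
Since p(-9) = 0, λ = -9 is a root.
Dividing by (λ + 9) leaves λ^2 + 13λ + 22.
The quadratic factors as (λ + 11)·(λ + 2).
Eigenvalues: -11, -9, -2.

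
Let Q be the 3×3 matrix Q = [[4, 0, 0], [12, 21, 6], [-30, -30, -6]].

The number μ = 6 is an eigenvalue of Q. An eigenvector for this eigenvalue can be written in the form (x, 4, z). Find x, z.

0, -10

We need (Q - 6I)v = 0.
Q - 6I = [[-2, 0, 0], [12, 15, 6], [-30, -30, -12]].
Row 1: (-2)·x + (0)·4 + (0)·z = 0
Row 2: (12)·x + (15)·4 + (6)·z = 0
Row 3: (-30)·x + (-30)·4 + (-12)·z = 0
Solving gives x = 0, z = -10.
Check: Q·(0, 4, -10) = (0, 24, -60) = 6·(0, 4, -10).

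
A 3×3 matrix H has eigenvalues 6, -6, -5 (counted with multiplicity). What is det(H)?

det(H) is the product of the eigenvalues: (6) · (-6) · (-5) = 180.

180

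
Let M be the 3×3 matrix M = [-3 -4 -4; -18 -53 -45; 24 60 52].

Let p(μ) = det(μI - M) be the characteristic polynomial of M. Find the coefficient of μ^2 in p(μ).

The coefficient of μ^2 of det(μI - M) is −trace(M).
trace(M) = (-3) + (-53) + (52) = -4, so the coefficient is 4.

4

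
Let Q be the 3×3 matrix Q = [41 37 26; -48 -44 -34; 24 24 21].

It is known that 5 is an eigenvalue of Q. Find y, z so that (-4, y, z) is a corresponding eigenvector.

We need (Q - 5I)v = 0.
Q - 5I = [[36, 37, 26], [-48, -49, -34], [24, 24, 16]].
Row 1: (36)·-4 + (37)·y + (26)·z = 0
Row 2: (-48)·-4 + (-49)·y + (-34)·z = 0
Row 3: (24)·-4 + (24)·y + (16)·z = 0
Solving gives y = 6, z = -3.
Check: Q·(-4, 6, -3) = (-20, 30, -15) = 5·(-4, 6, -3).

6, -3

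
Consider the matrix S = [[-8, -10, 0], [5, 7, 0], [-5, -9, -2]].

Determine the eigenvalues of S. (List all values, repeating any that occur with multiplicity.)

-3, -2, 2

The characteristic polynomial is p(r) = det(rI - S).
Cofactor expansion gives p(r) = r^3 + 3r^2 - 4r - 12.
Since p(-2) = 0, r = -2 is a root.
Factor out (r + 2): p(r) = (r + 2)·(r^2 + r - 6).
The quadratic factors as (r + 3)·(r - 2).
Eigenvalues: -3, -2, 2.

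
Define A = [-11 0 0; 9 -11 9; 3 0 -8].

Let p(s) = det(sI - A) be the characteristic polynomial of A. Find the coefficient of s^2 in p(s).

The coefficient of s^2 of det(sI - A) is −trace(A).
trace(A) = (-11) + (-11) + (-8) = -30, so the coefficient is 30.

30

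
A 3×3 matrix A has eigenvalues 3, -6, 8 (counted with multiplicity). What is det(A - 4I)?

If A has eigenvalues 3, -6, 8, then A - 4I has eigenvalues -1, -10, 4.
det(A - 4I) = (-1) · (-10) · (4) = 40.

40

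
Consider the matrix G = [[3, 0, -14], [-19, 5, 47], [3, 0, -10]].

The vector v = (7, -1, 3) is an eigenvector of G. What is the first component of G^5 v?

-1701

First find the eigenvalue: Gv = (-21, 3, -9) = -3·(7, -1, 3), so λ = -3.
Then G^5 v = λ^5·v = (-3)^5·(7, -1, 3) = -243·(7, -1, 3) = (-1701, 243, -729).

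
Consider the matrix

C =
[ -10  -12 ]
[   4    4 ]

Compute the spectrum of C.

-4, -2

det(C - λI) = (-10 - λ)(4 - λ) - (-12)·(4) = λ^2 + 6λ + 8.
This factors as (λ + 4)·(λ + 2) = 0.
Eigenvalues: -4, -2.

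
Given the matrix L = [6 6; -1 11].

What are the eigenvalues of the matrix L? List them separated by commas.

8, 9

det(L - λI) = (6 - λ)(11 - λ) - (6)·(-1) = λ^2 - 17λ + 72.
This factors as (λ - 8)·(λ - 9) = 0.
Eigenvalues: 8, 9.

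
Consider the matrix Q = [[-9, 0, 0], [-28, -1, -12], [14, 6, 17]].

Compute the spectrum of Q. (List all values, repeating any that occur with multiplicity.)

-9, 5, 11

Set up det(λI - Q) = 0.
Expanding along the first row, p(λ) = λ^3 - 7λ^2 - 89λ + 495.
Rational-root test: λ = -9 gives p(-9) = 0.
Dividing by (λ + 9) leaves λ^2 - 16λ + 55.
The quadratic factors as (λ - 5)·(λ - 11).
Eigenvalues: -9, 5, 11.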